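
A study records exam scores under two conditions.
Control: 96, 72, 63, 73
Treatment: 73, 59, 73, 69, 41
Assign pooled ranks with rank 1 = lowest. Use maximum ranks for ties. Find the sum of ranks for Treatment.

Sorted (ascending): 41, 59, 63, 69, 72, 73, 73, 73, 96
The 3 values of 73 occupy positions 6–8 → each gets rank 8.
Treatment values → pooled ranks: 73→8, 59→2, 73→8, 69→4, 41→1
Rank sum = 8 + 2 + 8 + 4 + 1 = 23

23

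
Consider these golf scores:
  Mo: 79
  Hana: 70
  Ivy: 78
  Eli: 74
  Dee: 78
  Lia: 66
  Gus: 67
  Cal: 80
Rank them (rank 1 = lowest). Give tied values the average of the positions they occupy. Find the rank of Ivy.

Sorted (ascending): 66, 67, 70, 74, 78, 78, 79, 80
The 2 values of 78 occupy positions 5–6 → average rank (5+6)/2 = 5.5.
Ivy has value 78 → rank 5.5.

5.5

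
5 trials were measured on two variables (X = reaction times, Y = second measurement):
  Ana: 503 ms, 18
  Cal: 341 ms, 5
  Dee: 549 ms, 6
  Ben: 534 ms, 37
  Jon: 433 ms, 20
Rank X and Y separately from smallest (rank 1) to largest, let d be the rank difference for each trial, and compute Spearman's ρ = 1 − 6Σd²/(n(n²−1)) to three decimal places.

Ranks of variable 1: 3, 1, 5, 4, 2
Ranks of variable 2: 3, 1, 2, 5, 4
d = r₁ − r₂: 0, 0, 3, -1, -2
d²: 0, 0, 9, 1, 4; Σd² = 14
ρ = 1 − 6·14/(5·24) = 1 − 84/120 = 0.300

0.300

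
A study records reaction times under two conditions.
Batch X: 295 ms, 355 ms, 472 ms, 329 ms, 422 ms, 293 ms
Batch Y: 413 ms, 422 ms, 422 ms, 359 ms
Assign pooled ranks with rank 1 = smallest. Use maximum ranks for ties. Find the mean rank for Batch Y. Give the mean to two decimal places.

7.25

Sorted (ascending): 293, 295, 329, 355, 359, 413, 422, 422, 422, 472
The 3 values of 422 occupy positions 7–9 → each gets rank 9.
Batch Y values → pooled ranks: 413→6, 422→9, 422→9, 359→5
Mean rank = (6 + 9 + 9 + 5) / 4 = 7.25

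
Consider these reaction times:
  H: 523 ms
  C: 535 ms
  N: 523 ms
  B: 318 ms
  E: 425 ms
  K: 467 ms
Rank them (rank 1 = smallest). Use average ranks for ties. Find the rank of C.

6

Sorted (ascending): 318, 425, 467, 523, 523, 535
The 2 values of 523 occupy positions 4–5 → average rank (4+5)/2 = 4.5.
C has value 535 ms → rank 6.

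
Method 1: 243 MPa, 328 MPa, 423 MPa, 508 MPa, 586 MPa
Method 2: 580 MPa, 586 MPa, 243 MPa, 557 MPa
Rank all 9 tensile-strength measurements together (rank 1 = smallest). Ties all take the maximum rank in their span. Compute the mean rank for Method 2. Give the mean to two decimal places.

6.00

Sorted (ascending): 243, 243, 328, 423, 508, 557, 580, 586, 586
The 2 values of 243 occupy positions 1–2 → each gets rank 2.
The 2 values of 586 occupy positions 8–9 → each gets rank 9.
Method 2 values → pooled ranks: 580→7, 586→9, 243→2, 557→6
Mean rank = (7 + 9 + 2 + 6) / 4 = 6.00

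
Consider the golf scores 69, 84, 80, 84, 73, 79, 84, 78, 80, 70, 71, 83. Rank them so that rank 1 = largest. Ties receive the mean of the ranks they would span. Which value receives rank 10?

71

Sorted (descending): 84, 84, 84, 83, 80, 80, 79, 78, 73, 71, 70, 69
The 3 values of 84 occupy positions 1–3 → average rank 2.
The 2 values of 80 occupy positions 5–6 → average rank (5+6)/2 = 5.5.
Rank 10 → value 71.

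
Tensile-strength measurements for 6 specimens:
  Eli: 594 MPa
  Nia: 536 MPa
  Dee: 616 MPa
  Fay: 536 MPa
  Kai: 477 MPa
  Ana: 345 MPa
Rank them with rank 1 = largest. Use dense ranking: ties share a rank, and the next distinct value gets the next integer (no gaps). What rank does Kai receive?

4

Sorted (descending): 616, 594, 536, 536, 477, 345
The 2 values of 536 share dense rank 3.
Remaining distinct values take the next consecutive integers.
Kai has value 477 MPa → rank 4.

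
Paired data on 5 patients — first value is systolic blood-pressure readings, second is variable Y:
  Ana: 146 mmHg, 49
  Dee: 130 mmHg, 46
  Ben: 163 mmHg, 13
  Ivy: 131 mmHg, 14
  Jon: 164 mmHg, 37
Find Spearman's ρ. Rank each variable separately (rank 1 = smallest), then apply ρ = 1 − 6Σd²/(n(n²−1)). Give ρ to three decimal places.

Ranks of variable 1: 3, 1, 4, 2, 5
Ranks of variable 2: 5, 4, 1, 2, 3
d = r₁ − r₂: -2, -3, 3, 0, 2
d²: 4, 9, 9, 0, 4; Σd² = 26
ρ = 1 − 6·26/(5·24) = 1 − 156/120 = -0.300

-0.300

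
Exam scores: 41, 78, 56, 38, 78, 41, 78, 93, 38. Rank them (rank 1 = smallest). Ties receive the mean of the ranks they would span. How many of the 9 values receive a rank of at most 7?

8

Sorted (ascending): 38, 38, 41, 41, 56, 78, 78, 78, 93
The 2 values of 38 occupy positions 1–2 → average rank (1+2)/2 = 1.5.
The 2 values of 41 occupy positions 3–4 → average rank (3+4)/2 = 3.5.
The 3 values of 78 occupy positions 6–8 → average rank 7.
Ranks ≤ 7: {1.5, 1.5, 3.5, 3.5, 5, 7, 7, 7} → 8 values.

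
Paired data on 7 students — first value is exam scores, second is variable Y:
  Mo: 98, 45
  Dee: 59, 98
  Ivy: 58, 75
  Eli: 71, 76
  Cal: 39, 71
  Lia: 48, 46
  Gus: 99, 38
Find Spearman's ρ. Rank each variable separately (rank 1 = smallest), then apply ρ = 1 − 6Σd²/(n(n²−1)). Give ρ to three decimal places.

-0.357

Ranks of variable 1: 6, 4, 3, 5, 1, 2, 7
Ranks of variable 2: 2, 7, 5, 6, 4, 3, 1
d = r₁ − r₂: 4, -3, -2, -1, -3, -1, 6
d²: 16, 9, 4, 1, 9, 1, 36; Σd² = 76
ρ = 1 − 6·76/(7·48) = 1 − 456/336 = -0.357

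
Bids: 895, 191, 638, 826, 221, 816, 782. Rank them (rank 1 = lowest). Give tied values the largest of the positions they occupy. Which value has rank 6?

Sorted (ascending): 191, 221, 638, 782, 816, 826, 895
No ties — each value takes its position as its rank.
Rank 6 → value 826.

826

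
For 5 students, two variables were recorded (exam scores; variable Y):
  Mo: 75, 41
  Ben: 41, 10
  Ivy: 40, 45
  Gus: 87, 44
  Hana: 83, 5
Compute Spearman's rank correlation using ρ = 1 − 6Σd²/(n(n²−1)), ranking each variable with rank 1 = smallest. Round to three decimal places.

-0.300

Ranks of variable 1: 3, 2, 1, 5, 4
Ranks of variable 2: 3, 2, 5, 4, 1
d = r₁ − r₂: 0, 0, -4, 1, 3
d²: 0, 0, 16, 1, 9; Σd² = 26
ρ = 1 − 6·26/(5·24) = 1 − 156/120 = -0.300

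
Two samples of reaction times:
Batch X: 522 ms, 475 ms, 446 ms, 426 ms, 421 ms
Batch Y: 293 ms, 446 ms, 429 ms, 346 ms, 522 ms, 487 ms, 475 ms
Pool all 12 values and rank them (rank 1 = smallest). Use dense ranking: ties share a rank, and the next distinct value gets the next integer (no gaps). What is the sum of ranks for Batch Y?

38

Sorted (ascending): 293, 346, 421, 426, 429, 446, 446, 475, 475, 487, 522, 522
The 2 values of 446 share dense rank 6.
The 2 values of 475 share dense rank 7.
The 2 values of 522 share dense rank 9.
Remaining distinct values take the next consecutive integers.
Batch Y values → pooled ranks: 293→1, 446→6, 429→5, 346→2, 522→9, 487→8, 475→7
Rank sum = 1 + 6 + 5 + 2 + 9 + 8 + 7 = 38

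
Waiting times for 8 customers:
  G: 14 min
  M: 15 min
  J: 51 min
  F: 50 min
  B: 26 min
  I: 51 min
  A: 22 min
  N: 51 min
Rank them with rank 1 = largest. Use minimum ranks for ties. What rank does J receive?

1

Sorted (descending): 51, 51, 51, 50, 26, 22, 15, 14
The 3 values of 51 occupy positions 1–3 → each gets rank 1.
J has value 51 min → rank 1.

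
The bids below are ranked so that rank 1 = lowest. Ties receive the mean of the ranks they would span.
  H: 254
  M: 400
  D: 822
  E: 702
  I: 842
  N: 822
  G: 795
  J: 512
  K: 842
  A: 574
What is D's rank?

7.5

Sorted (ascending): 254, 400, 512, 574, 702, 795, 822, 822, 842, 842
The 2 values of 822 occupy positions 7–8 → average rank (7+8)/2 = 7.5.
The 2 values of 842 occupy positions 9–10 → average rank (9+10)/2 = 9.5.
D has value 822 → rank 7.5.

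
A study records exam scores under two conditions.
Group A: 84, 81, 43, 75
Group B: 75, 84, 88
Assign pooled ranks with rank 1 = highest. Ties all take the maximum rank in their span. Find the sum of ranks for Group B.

Sorted (descending): 88, 84, 84, 81, 75, 75, 43
The 2 values of 84 occupy positions 2–3 → each gets rank 3.
The 2 values of 75 occupy positions 5–6 → each gets rank 6.
Group B values → pooled ranks: 75→6, 84→3, 88→1
Rank sum = 6 + 3 + 1 = 10

10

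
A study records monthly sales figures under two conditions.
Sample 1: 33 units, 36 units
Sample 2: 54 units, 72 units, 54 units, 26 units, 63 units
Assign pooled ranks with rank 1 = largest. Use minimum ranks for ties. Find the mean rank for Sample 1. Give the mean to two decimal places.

Sorted (descending): 72, 63, 54, 54, 36, 33, 26
The 2 values of 54 occupy positions 3–4 → each gets rank 3.
Sample 1 values → pooled ranks: 33→6, 36→5
Mean rank = (6 + 5) / 2 = 5.50

5.50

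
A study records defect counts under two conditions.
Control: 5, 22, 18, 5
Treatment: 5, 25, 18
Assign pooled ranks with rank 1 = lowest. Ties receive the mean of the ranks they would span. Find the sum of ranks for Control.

Sorted (ascending): 5, 5, 5, 18, 18, 22, 25
The 3 values of 5 occupy positions 1–3 → average rank 2.
The 2 values of 18 occupy positions 4–5 → average rank (4+5)/2 = 4.5.
Control values → pooled ranks: 5→2, 22→6, 18→4.5, 5→2
Rank sum = 2 + 6 + 4.5 + 2 = 14.5

14.5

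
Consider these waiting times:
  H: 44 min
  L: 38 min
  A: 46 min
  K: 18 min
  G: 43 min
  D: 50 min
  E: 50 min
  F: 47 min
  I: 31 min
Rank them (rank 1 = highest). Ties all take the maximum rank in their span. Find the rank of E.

2

Sorted (descending): 50, 50, 47, 46, 44, 43, 38, 31, 18
The 2 values of 50 occupy positions 1–2 → each gets rank 2.
E has value 50 min → rank 2.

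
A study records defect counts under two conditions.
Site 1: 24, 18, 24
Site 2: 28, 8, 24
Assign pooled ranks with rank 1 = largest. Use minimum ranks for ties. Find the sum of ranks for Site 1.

Sorted (descending): 28, 24, 24, 24, 18, 8
The 3 values of 24 occupy positions 2–4 → each gets rank 2.
Site 1 values → pooled ranks: 24→2, 18→5, 24→2
Rank sum = 2 + 5 + 2 = 9

9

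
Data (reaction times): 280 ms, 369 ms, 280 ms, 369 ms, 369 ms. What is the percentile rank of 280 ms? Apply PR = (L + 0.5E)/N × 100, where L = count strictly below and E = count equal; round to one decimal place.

20.0

N = 5.
Strictly below 280: 0. Equal to 280: 2.
PR = (0 + 0.5·2)/5 × 100 = 20.0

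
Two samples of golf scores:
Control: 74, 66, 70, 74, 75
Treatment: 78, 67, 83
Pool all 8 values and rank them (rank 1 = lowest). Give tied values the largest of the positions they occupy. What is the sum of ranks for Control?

20

Sorted (ascending): 66, 67, 70, 74, 74, 75, 78, 83
The 2 values of 74 occupy positions 4–5 → each gets rank 5.
Control values → pooled ranks: 74→5, 66→1, 70→3, 74→5, 75→6
Rank sum = 5 + 1 + 3 + 5 + 6 = 20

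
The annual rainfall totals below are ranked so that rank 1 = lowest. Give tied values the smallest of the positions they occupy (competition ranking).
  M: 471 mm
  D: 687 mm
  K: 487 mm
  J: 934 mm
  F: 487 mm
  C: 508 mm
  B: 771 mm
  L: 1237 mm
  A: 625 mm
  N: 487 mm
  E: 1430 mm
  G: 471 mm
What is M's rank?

Sorted (ascending): 471, 471, 487, 487, 487, 508, 625, 687, 771, 934, 1237, 1430
The 2 values of 471 occupy positions 1–2 → each gets rank 1.
The 3 values of 487 occupy positions 3–5 → each gets rank 3.
M has value 471 mm → rank 1.

1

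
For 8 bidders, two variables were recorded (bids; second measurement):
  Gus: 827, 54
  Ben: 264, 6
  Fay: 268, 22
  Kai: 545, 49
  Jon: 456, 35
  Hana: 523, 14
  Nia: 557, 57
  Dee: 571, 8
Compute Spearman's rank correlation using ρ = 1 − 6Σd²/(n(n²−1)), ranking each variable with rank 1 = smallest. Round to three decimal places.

Ranks of variable 1: 8, 1, 2, 5, 3, 4, 6, 7
Ranks of variable 2: 7, 1, 4, 6, 5, 3, 8, 2
d = r₁ − r₂: 1, 0, -2, -1, -2, 1, -2, 5
d²: 1, 0, 4, 1, 4, 1, 4, 25; Σd² = 40
ρ = 1 − 6·40/(8·63) = 1 − 240/504 = 0.524

0.524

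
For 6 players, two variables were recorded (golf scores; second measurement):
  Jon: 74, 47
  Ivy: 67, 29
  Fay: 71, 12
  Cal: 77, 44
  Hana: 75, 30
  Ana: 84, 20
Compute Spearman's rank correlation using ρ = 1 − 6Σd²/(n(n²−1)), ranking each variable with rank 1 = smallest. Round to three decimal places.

Ranks of variable 1: 3, 1, 2, 5, 4, 6
Ranks of variable 2: 6, 3, 1, 5, 4, 2
d = r₁ − r₂: -3, -2, 1, 0, 0, 4
d²: 9, 4, 1, 0, 0, 16; Σd² = 30
ρ = 1 − 6·30/(6·35) = 1 − 180/210 = 0.143

0.143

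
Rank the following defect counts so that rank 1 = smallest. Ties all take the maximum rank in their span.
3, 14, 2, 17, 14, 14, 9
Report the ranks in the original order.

2, 6, 1, 7, 6, 6, 3

Sorted (ascending): 2, 3, 9, 14, 14, 14, 17
The 3 values of 14 occupy positions 4–6 → each gets rank 6.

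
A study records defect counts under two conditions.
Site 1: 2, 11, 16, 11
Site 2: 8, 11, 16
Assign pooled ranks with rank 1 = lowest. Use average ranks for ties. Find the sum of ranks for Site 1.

Sorted (ascending): 2, 8, 11, 11, 11, 16, 16
The 3 values of 11 occupy positions 3–5 → average rank 4.
The 2 values of 16 occupy positions 6–7 → average rank (6+7)/2 = 6.5.
Site 1 values → pooled ranks: 2→1, 11→4, 16→6.5, 11→4
Rank sum = 1 + 4 + 6.5 + 4 = 15.5

15.5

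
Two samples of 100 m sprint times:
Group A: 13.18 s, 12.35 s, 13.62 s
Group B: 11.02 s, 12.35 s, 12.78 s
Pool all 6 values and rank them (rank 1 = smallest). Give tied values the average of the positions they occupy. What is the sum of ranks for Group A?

Sorted (ascending): 11.02, 12.35, 12.35, 12.78, 13.18, 13.62
The 2 values of 12.35 occupy positions 2–3 → average rank (2+3)/2 = 2.5.
Group A values → pooled ranks: 13.18→5, 12.35→2.5, 13.62→6
Rank sum = 5 + 2.5 + 6 = 13.5

13.5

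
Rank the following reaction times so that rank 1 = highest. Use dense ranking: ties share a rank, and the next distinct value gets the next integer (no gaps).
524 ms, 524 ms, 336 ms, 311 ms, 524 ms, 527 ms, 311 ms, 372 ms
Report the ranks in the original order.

Sorted (descending): 527, 524, 524, 524, 372, 336, 311, 311
The 3 values of 524 share dense rank 2.
The 2 values of 311 share dense rank 5.
Remaining distinct values take the next consecutive integers.

2, 2, 4, 5, 2, 1, 5, 3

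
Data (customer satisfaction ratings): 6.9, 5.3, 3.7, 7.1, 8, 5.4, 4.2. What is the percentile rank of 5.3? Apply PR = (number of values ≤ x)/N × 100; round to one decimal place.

42.9

N = 7.
Strictly below 5.3: 2. Equal to 5.3: 1.
PR = 3/7 × 100 = 42.9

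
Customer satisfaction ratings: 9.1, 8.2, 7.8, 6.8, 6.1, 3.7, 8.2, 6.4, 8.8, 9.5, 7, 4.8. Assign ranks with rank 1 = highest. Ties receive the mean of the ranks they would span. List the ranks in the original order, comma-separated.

2, 4.5, 6, 8, 10, 12, 4.5, 9, 3, 1, 7, 11

Sorted (descending): 9.5, 9.1, 8.8, 8.2, 8.2, 7.8, 7, 6.8, 6.4, 6.1, 4.8, 3.7
The 2 values of 8.2 occupy positions 4–5 → average rank (4+5)/2 = 4.5.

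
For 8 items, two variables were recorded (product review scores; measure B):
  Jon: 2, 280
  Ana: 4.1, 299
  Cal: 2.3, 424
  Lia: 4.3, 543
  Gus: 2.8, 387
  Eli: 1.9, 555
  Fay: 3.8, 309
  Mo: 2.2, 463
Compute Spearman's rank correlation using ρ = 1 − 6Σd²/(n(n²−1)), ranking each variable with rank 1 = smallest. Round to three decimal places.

Ranks of variable 1: 2, 7, 4, 8, 5, 1, 6, 3
Ranks of variable 2: 1, 2, 5, 7, 4, 8, 3, 6
d = r₁ − r₂: 1, 5, -1, 1, 1, -7, 3, -3
d²: 1, 25, 1, 1, 1, 49, 9, 9; Σd² = 96
ρ = 1 − 6·96/(8·63) = 1 − 576/504 = -0.143

-0.143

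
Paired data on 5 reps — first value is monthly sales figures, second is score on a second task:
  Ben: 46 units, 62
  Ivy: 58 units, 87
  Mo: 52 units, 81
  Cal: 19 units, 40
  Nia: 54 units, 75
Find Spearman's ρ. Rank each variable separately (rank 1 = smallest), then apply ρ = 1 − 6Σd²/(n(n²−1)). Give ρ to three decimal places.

Ranks of variable 1: 2, 5, 3, 1, 4
Ranks of variable 2: 2, 5, 4, 1, 3
d = r₁ − r₂: 0, 0, -1, 0, 1
d²: 0, 0, 1, 0, 1; Σd² = 2
ρ = 1 − 6·2/(5·24) = 1 − 12/120 = 0.900

0.900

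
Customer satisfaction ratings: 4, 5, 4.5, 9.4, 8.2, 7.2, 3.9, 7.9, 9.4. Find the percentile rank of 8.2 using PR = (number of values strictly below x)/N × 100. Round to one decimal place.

N = 9.
Strictly below 8.2: 6. Equal to 8.2: 1.
PR = 6/9 × 100 = 66.7

66.7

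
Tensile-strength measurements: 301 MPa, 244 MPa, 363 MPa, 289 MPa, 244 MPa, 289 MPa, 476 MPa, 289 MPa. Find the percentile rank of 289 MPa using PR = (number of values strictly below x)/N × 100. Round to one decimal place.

25.0

N = 8.
Strictly below 289: 2. Equal to 289: 3.
PR = 2/8 × 100 = 25.0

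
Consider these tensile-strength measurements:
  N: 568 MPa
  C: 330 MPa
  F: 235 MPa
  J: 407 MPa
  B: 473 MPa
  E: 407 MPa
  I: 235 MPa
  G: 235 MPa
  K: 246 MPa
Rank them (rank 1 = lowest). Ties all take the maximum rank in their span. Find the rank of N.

9

Sorted (ascending): 235, 235, 235, 246, 330, 407, 407, 473, 568
The 3 values of 235 occupy positions 1–3 → each gets rank 3.
The 2 values of 407 occupy positions 6–7 → each gets rank 7.
N has value 568 MPa → rank 9.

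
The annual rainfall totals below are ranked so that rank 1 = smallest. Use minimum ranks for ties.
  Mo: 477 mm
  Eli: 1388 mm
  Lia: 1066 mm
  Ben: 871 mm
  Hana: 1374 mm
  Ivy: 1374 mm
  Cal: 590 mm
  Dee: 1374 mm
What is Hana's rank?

Sorted (ascending): 477, 590, 871, 1066, 1374, 1374, 1374, 1388
The 3 values of 1374 occupy positions 5–7 → each gets rank 5.
Hana has value 1374 mm → rank 5.

5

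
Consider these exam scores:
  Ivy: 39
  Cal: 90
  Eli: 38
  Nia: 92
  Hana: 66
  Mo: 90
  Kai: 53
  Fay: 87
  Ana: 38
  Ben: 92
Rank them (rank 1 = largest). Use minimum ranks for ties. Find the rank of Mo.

3

Sorted (descending): 92, 92, 90, 90, 87, 66, 53, 39, 38, 38
The 2 values of 92 occupy positions 1–2 → each gets rank 1.
The 2 values of 90 occupy positions 3–4 → each gets rank 3.
The 2 values of 38 occupy positions 9–10 → each gets rank 9.
Mo has value 90 → rank 3.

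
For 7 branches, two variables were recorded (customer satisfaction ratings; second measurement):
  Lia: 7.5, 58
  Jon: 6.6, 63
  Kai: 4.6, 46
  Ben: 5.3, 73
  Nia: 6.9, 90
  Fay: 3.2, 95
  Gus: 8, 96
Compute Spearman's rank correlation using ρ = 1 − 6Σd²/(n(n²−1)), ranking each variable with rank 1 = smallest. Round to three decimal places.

0.214

Ranks of variable 1: 6, 4, 2, 3, 5, 1, 7
Ranks of variable 2: 2, 3, 1, 4, 5, 6, 7
d = r₁ − r₂: 4, 1, 1, -1, 0, -5, 0
d²: 16, 1, 1, 1, 0, 25, 0; Σd² = 44
ρ = 1 − 6·44/(7·48) = 1 − 264/336 = 0.214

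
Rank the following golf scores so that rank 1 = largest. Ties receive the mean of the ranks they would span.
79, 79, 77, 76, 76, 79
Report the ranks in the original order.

2, 2, 4, 5.5, 5.5, 2

Sorted (descending): 79, 79, 79, 77, 76, 76
The 3 values of 79 occupy positions 1–3 → average rank 2.
The 2 values of 76 occupy positions 5–6 → average rank (5+6)/2 = 5.5.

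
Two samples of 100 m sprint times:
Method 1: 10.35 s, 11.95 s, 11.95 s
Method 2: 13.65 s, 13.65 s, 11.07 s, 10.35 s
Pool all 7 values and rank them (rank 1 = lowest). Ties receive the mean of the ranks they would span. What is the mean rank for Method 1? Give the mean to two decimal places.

3.50

Sorted (ascending): 10.35, 10.35, 11.07, 11.95, 11.95, 13.65, 13.65
The 2 values of 10.35 occupy positions 1–2 → average rank (1+2)/2 = 1.5.
The 2 values of 11.95 occupy positions 4–5 → average rank (4+5)/2 = 4.5.
The 2 values of 13.65 occupy positions 6–7 → average rank (6+7)/2 = 6.5.
Method 1 values → pooled ranks: 10.35→1.5, 11.95→4.5, 11.95→4.5
Mean rank = (1.5 + 4.5 + 4.5) / 3 = 3.50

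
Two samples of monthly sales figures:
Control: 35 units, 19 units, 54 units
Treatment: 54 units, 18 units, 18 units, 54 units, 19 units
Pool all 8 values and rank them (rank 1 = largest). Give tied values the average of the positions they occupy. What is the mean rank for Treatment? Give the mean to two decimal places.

Sorted (descending): 54, 54, 54, 35, 19, 19, 18, 18
The 3 values of 54 occupy positions 1–3 → average rank 2.
The 2 values of 19 occupy positions 5–6 → average rank (5+6)/2 = 5.5.
The 2 values of 18 occupy positions 7–8 → average rank (7+8)/2 = 7.5.
Treatment values → pooled ranks: 54→2, 18→7.5, 18→7.5, 54→2, 19→5.5
Mean rank = (2 + 7.5 + 7.5 + 2 + 5.5) / 5 = 4.90

4.90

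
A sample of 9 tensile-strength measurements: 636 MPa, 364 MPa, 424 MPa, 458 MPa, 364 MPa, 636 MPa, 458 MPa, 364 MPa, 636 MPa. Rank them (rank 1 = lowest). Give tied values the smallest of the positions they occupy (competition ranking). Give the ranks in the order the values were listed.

7, 1, 4, 5, 1, 7, 5, 1, 7

Sorted (ascending): 364, 364, 364, 424, 458, 458, 636, 636, 636
The 3 values of 364 occupy positions 1–3 → each gets rank 1.
The 2 values of 458 occupy positions 5–6 → each gets rank 5.
The 3 values of 636 occupy positions 7–9 → each gets rank 7.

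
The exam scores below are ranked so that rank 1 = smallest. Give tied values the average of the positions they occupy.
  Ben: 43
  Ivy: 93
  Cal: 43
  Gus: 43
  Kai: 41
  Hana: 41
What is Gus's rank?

4

Sorted (ascending): 41, 41, 43, 43, 43, 93
The 2 values of 41 occupy positions 1–2 → average rank (1+2)/2 = 1.5.
The 3 values of 43 occupy positions 3–5 → average rank 4.
Gus has value 43 → rank 4.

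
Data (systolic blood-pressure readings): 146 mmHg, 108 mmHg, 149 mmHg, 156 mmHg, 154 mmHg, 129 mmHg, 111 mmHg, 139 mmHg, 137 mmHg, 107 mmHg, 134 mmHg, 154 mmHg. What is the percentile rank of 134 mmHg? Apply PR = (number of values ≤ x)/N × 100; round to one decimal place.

41.7

N = 12.
Strictly below 134: 4. Equal to 134: 1.
PR = 5/12 × 100 = 41.7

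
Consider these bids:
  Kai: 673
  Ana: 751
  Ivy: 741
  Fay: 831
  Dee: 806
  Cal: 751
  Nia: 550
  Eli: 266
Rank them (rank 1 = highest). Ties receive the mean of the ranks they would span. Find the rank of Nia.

Sorted (descending): 831, 806, 751, 751, 741, 673, 550, 266
The 2 values of 751 occupy positions 3–4 → average rank (3+4)/2 = 3.5.
Nia has value 550 → rank 7.

7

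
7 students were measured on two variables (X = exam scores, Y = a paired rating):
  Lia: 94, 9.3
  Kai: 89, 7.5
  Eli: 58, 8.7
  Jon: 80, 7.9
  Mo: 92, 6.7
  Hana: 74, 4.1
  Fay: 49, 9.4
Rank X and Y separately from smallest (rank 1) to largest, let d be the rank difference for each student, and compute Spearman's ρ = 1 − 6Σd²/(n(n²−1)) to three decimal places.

Ranks of variable 1: 7, 5, 2, 4, 6, 3, 1
Ranks of variable 2: 6, 3, 5, 4, 2, 1, 7
d = r₁ − r₂: 1, 2, -3, 0, 4, 2, -6
d²: 1, 4, 9, 0, 16, 4, 36; Σd² = 70
ρ = 1 − 6·70/(7·48) = 1 − 420/336 = -0.250

-0.250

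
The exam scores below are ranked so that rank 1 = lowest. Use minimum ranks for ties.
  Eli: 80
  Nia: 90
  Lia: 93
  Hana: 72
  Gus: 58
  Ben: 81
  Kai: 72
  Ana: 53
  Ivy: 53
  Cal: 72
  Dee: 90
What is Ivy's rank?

Sorted (ascending): 53, 53, 58, 72, 72, 72, 80, 81, 90, 90, 93
The 2 values of 53 occupy positions 1–2 → each gets rank 1.
The 3 values of 72 occupy positions 4–6 → each gets rank 4.
The 2 values of 90 occupy positions 9–10 → each gets rank 9.
Ivy has value 53 → rank 1.

1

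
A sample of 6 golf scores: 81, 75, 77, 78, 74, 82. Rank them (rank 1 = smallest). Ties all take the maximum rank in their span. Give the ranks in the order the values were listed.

5, 2, 3, 4, 1, 6

Sorted (ascending): 74, 75, 77, 78, 81, 82
No ties — each value takes its position as its rank.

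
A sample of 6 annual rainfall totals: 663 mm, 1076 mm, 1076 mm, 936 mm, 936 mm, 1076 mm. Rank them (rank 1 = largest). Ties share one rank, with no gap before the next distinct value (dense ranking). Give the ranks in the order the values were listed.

3, 1, 1, 2, 2, 1

Sorted (descending): 1076, 1076, 1076, 936, 936, 663
The 3 values of 1076 share dense rank 1.
The 2 values of 936 share dense rank 2.
Remaining distinct values take the next consecutive integers.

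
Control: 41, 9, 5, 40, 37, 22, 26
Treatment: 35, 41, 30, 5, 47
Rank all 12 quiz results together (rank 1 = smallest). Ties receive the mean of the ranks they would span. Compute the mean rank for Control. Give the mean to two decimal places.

5.86

Sorted (ascending): 5, 5, 9, 22, 26, 30, 35, 37, 40, 41, 41, 47
The 2 values of 5 occupy positions 1–2 → average rank (1+2)/2 = 1.5.
The 2 values of 41 occupy positions 10–11 → average rank (10+11)/2 = 10.5.
Control values → pooled ranks: 41→10.5, 9→3, 5→1.5, 40→9, 37→8, 22→4, 26→5
Mean rank = (10.5 + 3 + 1.5 + 9 + 8 + 4 + 5) / 7 = 5.86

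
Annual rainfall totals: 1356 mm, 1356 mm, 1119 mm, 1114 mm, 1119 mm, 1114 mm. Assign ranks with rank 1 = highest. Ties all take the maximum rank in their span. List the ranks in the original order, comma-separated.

Sorted (descending): 1356, 1356, 1119, 1119, 1114, 1114
The 2 values of 1356 occupy positions 1–2 → each gets rank 2.
The 2 values of 1119 occupy positions 3–4 → each gets rank 4.
The 2 values of 1114 occupy positions 5–6 → each gets rank 6.

2, 2, 4, 6, 4, 6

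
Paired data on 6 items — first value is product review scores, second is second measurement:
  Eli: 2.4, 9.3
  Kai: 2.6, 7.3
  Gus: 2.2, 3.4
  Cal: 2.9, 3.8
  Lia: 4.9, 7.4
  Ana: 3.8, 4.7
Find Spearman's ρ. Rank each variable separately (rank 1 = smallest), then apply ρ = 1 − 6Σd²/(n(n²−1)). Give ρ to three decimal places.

Ranks of variable 1: 2, 3, 1, 4, 6, 5
Ranks of variable 2: 6, 4, 1, 2, 5, 3
d = r₁ − r₂: -4, -1, 0, 2, 1, 2
d²: 16, 1, 0, 4, 1, 4; Σd² = 26
ρ = 1 − 6·26/(6·35) = 1 − 156/210 = 0.257

0.257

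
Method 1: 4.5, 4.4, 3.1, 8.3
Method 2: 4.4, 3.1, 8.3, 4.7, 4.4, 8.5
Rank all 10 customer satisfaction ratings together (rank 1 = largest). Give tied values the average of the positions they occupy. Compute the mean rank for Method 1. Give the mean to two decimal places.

6.00

Sorted (descending): 8.5, 8.3, 8.3, 4.7, 4.5, 4.4, 4.4, 4.4, 3.1, 3.1
The 2 values of 8.3 occupy positions 2–3 → average rank (2+3)/2 = 2.5.
The 3 values of 4.4 occupy positions 6–8 → average rank 7.
The 2 values of 3.1 occupy positions 9–10 → average rank (9+10)/2 = 9.5.
Method 1 values → pooled ranks: 4.5→5, 4.4→7, 3.1→9.5, 8.3→2.5
Mean rank = (5 + 7 + 9.5 + 2.5) / 4 = 6.00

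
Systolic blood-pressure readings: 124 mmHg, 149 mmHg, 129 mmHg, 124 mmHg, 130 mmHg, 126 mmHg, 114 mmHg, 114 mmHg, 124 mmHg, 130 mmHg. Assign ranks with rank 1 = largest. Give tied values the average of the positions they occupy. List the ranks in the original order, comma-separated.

Sorted (descending): 149, 130, 130, 129, 126, 124, 124, 124, 114, 114
The 2 values of 130 occupy positions 2–3 → average rank (2+3)/2 = 2.5.
The 3 values of 124 occupy positions 6–8 → average rank 7.
The 2 values of 114 occupy positions 9–10 → average rank (9+10)/2 = 9.5.

7, 1, 4, 7, 2.5, 5, 9.5, 9.5, 7, 2.5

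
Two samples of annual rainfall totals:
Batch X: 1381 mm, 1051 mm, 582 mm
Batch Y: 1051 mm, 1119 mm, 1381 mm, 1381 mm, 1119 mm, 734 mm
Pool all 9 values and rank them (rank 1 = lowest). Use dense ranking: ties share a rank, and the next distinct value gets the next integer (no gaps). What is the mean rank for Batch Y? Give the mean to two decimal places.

Sorted (ascending): 582, 734, 1051, 1051, 1119, 1119, 1381, 1381, 1381
The 2 values of 1051 share dense rank 3.
The 2 values of 1119 share dense rank 4.
The 3 values of 1381 share dense rank 5.
Remaining distinct values take the next consecutive integers.
Batch Y values → pooled ranks: 1051→3, 1119→4, 1381→5, 1381→5, 1119→4, 734→2
Mean rank = (3 + 4 + 5 + 5 + 4 + 2) / 6 = 3.83

3.83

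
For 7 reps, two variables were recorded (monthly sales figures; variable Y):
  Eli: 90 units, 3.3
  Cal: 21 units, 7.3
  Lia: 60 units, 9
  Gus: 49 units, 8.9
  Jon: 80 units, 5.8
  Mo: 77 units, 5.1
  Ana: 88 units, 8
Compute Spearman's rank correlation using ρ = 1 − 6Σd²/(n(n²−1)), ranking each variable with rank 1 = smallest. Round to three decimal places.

-0.536

Ranks of variable 1: 7, 1, 3, 2, 5, 4, 6
Ranks of variable 2: 1, 4, 7, 6, 3, 2, 5
d = r₁ − r₂: 6, -3, -4, -4, 2, 2, 1
d²: 36, 9, 16, 16, 4, 4, 1; Σd² = 86
ρ = 1 − 6·86/(7·48) = 1 − 516/336 = -0.536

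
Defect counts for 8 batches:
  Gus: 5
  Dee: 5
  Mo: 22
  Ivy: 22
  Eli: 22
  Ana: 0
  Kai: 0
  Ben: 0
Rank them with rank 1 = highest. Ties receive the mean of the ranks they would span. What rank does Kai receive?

Sorted (descending): 22, 22, 22, 5, 5, 0, 0, 0
The 3 values of 22 occupy positions 1–3 → average rank 2.
The 2 values of 5 occupy positions 4–5 → average rank (4+5)/2 = 4.5.
The 3 values of 0 occupy positions 6–8 → average rank 7.
Kai has value 0 → rank 7.

7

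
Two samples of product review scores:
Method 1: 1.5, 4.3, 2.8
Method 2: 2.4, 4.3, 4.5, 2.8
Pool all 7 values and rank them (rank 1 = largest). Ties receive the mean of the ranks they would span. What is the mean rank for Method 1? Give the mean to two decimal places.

4.67

Sorted (descending): 4.5, 4.3, 4.3, 2.8, 2.8, 2.4, 1.5
The 2 values of 4.3 occupy positions 2–3 → average rank (2+3)/2 = 2.5.
The 2 values of 2.8 occupy positions 4–5 → average rank (4+5)/2 = 4.5.
Method 1 values → pooled ranks: 1.5→7, 4.3→2.5, 2.8→4.5
Mean rank = (7 + 2.5 + 4.5) / 3 = 4.67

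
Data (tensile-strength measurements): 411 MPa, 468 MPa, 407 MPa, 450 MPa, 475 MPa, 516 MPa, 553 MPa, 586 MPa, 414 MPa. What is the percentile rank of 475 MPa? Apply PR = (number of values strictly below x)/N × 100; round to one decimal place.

N = 9.
Strictly below 475: 5. Equal to 475: 1.
PR = 5/9 × 100 = 55.6

55.6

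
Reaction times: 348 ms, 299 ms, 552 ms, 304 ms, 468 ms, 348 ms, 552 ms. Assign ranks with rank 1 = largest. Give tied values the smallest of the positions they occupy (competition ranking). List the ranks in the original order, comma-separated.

4, 7, 1, 6, 3, 4, 1

Sorted (descending): 552, 552, 468, 348, 348, 304, 299
The 2 values of 552 occupy positions 1–2 → each gets rank 1.
The 2 values of 348 occupy positions 4–5 → each gets rank 4.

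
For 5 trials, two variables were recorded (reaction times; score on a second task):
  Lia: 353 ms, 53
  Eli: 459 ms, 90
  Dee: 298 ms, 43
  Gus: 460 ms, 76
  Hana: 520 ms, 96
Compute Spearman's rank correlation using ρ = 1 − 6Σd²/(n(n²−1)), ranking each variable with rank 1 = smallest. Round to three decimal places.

Ranks of variable 1: 2, 3, 1, 4, 5
Ranks of variable 2: 2, 4, 1, 3, 5
d = r₁ − r₂: 0, -1, 0, 1, 0
d²: 0, 1, 0, 1, 0; Σd² = 2
ρ = 1 − 6·2/(5·24) = 1 − 12/120 = 0.900

0.900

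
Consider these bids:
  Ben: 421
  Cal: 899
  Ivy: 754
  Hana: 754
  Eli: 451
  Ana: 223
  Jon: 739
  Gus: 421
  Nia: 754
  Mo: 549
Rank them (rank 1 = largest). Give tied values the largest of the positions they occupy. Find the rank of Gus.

9

Sorted (descending): 899, 754, 754, 754, 739, 549, 451, 421, 421, 223
The 3 values of 754 occupy positions 2–4 → each gets rank 4.
The 2 values of 421 occupy positions 8–9 → each gets rank 9.
Gus has value 421 → rank 9.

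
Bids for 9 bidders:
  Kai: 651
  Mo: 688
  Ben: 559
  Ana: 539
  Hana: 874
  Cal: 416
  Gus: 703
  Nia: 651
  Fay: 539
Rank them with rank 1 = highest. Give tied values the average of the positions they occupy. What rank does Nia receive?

4.5

Sorted (descending): 874, 703, 688, 651, 651, 559, 539, 539, 416
The 2 values of 651 occupy positions 4–5 → average rank (4+5)/2 = 4.5.
The 2 values of 539 occupy positions 7–8 → average rank (7+8)/2 = 7.5.
Nia has value 651 → rank 4.5.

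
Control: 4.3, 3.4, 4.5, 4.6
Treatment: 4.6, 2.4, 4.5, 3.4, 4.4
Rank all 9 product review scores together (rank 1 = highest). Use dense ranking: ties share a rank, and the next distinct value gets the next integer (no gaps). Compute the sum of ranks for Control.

Sorted (descending): 4.6, 4.6, 4.5, 4.5, 4.4, 4.3, 3.4, 3.4, 2.4
The 2 values of 4.6 share dense rank 1.
The 2 values of 4.5 share dense rank 2.
The 2 values of 3.4 share dense rank 5.
Remaining distinct values take the next consecutive integers.
Control values → pooled ranks: 4.3→4, 3.4→5, 4.5→2, 4.6→1
Rank sum = 4 + 5 + 2 + 1 = 12

12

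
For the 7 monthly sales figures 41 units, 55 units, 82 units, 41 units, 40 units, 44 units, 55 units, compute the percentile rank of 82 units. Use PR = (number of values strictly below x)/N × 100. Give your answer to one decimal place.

N = 7.
Strictly below 82: 6. Equal to 82: 1.
PR = 6/7 × 100 = 85.7

85.7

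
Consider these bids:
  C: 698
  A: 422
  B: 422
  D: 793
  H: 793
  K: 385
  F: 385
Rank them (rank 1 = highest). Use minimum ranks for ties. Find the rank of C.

Sorted (descending): 793, 793, 698, 422, 422, 385, 385
The 2 values of 793 occupy positions 1–2 → each gets rank 1.
The 2 values of 422 occupy positions 4–5 → each gets rank 4.
The 2 values of 385 occupy positions 6–7 → each gets rank 6.
C has value 698 → rank 3.

3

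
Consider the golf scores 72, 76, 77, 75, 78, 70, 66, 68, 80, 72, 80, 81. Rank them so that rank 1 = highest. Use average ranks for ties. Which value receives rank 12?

Sorted (descending): 81, 80, 80, 78, 77, 76, 75, 72, 72, 70, 68, 66
The 2 values of 80 occupy positions 2–3 → average rank (2+3)/2 = 2.5.
The 2 values of 72 occupy positions 8–9 → average rank (8+9)/2 = 8.5.
Rank 12 → value 66.

66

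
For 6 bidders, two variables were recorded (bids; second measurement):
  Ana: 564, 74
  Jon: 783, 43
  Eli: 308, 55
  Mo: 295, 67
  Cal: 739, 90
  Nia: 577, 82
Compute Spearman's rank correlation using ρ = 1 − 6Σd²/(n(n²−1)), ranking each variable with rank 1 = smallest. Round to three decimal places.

0.086

Ranks of variable 1: 3, 6, 2, 1, 5, 4
Ranks of variable 2: 4, 1, 2, 3, 6, 5
d = r₁ − r₂: -1, 5, 0, -2, -1, -1
d²: 1, 25, 0, 4, 1, 1; Σd² = 32
ρ = 1 − 6·32/(6·35) = 1 − 192/210 = 0.086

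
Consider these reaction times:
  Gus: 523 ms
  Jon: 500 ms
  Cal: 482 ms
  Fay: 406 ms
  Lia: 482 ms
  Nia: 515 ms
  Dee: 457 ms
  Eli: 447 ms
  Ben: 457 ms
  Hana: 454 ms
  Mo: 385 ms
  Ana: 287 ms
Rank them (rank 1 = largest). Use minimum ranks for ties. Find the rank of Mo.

Sorted (descending): 523, 515, 500, 482, 482, 457, 457, 454, 447, 406, 385, 287
The 2 values of 482 occupy positions 4–5 → each gets rank 4.
The 2 values of 457 occupy positions 6–7 → each gets rank 6.
Mo has value 385 ms → rank 11.

11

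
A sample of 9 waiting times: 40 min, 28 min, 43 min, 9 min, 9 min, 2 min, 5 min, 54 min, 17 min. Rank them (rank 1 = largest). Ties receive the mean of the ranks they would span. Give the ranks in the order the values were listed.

Sorted (descending): 54, 43, 40, 28, 17, 9, 9, 5, 2
The 2 values of 9 occupy positions 6–7 → average rank (6+7)/2 = 6.5.

3, 4, 2, 6.5, 6.5, 9, 8, 1, 5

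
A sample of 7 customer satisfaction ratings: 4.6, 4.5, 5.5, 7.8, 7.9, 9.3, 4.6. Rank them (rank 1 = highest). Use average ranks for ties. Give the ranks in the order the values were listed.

Sorted (descending): 9.3, 7.9, 7.8, 5.5, 4.6, 4.6, 4.5
The 2 values of 4.6 occupy positions 5–6 → average rank (5+6)/2 = 5.5.

5.5, 7, 4, 3, 2, 1, 5.5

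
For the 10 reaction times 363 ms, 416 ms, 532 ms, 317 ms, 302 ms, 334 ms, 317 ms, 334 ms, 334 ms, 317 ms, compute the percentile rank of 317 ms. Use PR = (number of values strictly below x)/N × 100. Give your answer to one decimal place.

N = 10.
Strictly below 317: 1. Equal to 317: 3.
PR = 1/10 × 100 = 10.0

10.0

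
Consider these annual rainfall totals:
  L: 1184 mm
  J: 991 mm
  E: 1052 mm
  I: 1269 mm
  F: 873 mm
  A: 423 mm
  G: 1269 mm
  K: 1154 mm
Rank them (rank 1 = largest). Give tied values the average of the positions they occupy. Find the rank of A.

8

Sorted (descending): 1269, 1269, 1184, 1154, 1052, 991, 873, 423
The 2 values of 1269 occupy positions 1–2 → average rank (1+2)/2 = 1.5.
A has value 423 mm → rank 8.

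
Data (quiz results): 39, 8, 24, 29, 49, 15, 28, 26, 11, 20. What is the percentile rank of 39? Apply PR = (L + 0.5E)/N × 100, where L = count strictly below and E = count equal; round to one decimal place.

85.0

N = 10.
Strictly below 39: 8. Equal to 39: 1.
PR = (8 + 0.5·1)/10 × 100 = 85.0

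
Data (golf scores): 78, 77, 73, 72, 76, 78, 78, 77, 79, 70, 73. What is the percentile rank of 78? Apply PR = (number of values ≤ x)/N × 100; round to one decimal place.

90.9

N = 11.
Strictly below 78: 7. Equal to 78: 3.
PR = 10/11 × 100 = 90.9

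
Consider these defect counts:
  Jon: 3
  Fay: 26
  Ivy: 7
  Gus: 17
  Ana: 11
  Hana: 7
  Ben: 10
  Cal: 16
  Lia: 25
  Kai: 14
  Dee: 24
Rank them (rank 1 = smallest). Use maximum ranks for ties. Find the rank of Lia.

Sorted (ascending): 3, 7, 7, 10, 11, 14, 16, 17, 24, 25, 26
The 2 values of 7 occupy positions 2–3 → each gets rank 3.
Lia has value 25 → rank 10.

10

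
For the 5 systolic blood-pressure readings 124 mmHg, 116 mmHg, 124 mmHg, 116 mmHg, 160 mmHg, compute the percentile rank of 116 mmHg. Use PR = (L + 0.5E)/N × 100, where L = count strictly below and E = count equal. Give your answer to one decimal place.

20.0

N = 5.
Strictly below 116: 0. Equal to 116: 2.
PR = (0 + 0.5·2)/5 × 100 = 20.0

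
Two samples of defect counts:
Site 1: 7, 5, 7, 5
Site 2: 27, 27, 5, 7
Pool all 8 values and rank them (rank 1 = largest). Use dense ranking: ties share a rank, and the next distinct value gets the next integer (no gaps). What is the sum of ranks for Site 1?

10

Sorted (descending): 27, 27, 7, 7, 7, 5, 5, 5
The 2 values of 27 share dense rank 1.
The 3 values of 7 share dense rank 2.
The 3 values of 5 share dense rank 3.
Site 1 values → pooled ranks: 7→2, 5→3, 7→2, 5→3
Rank sum = 2 + 3 + 2 + 3 = 10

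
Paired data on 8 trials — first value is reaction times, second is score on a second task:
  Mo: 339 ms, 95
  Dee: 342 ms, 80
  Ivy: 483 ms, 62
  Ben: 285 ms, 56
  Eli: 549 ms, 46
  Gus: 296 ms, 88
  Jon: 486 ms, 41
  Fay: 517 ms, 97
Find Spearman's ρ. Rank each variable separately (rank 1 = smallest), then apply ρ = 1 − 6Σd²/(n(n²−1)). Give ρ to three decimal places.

-0.190

Ranks of variable 1: 3, 4, 5, 1, 8, 2, 6, 7
Ranks of variable 2: 7, 5, 4, 3, 2, 6, 1, 8
d = r₁ − r₂: -4, -1, 1, -2, 6, -4, 5, -1
d²: 16, 1, 1, 4, 36, 16, 25, 1; Σd² = 100
ρ = 1 − 6·100/(8·63) = 1 − 600/504 = -0.190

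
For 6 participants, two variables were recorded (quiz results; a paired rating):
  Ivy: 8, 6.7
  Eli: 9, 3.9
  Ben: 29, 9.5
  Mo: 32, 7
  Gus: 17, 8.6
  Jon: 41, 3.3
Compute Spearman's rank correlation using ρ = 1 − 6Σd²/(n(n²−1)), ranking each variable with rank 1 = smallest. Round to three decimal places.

-0.086

Ranks of variable 1: 1, 2, 4, 5, 3, 6
Ranks of variable 2: 3, 2, 6, 4, 5, 1
d = r₁ − r₂: -2, 0, -2, 1, -2, 5
d²: 4, 0, 4, 1, 4, 25; Σd² = 38
ρ = 1 − 6·38/(6·35) = 1 − 228/210 = -0.086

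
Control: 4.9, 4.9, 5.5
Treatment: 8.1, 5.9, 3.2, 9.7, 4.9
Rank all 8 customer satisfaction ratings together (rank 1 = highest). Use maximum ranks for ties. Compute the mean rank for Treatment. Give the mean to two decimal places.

Sorted (descending): 9.7, 8.1, 5.9, 5.5, 4.9, 4.9, 4.9, 3.2
The 3 values of 4.9 occupy positions 5–7 → each gets rank 7.
Treatment values → pooled ranks: 8.1→2, 5.9→3, 3.2→8, 9.7→1, 4.9→7
Mean rank = (2 + 3 + 8 + 1 + 7) / 5 = 4.20

4.20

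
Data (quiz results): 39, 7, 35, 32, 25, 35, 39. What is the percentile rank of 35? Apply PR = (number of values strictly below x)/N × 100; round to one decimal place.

N = 7.
Strictly below 35: 3. Equal to 35: 2.
PR = 3/7 × 100 = 42.9

42.9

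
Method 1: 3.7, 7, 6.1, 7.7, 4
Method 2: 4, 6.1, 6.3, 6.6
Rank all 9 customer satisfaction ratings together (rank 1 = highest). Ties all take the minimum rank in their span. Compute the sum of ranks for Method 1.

Sorted (descending): 7.7, 7, 6.6, 6.3, 6.1, 6.1, 4, 4, 3.7
The 2 values of 6.1 occupy positions 5–6 → each gets rank 5.
The 2 values of 4 occupy positions 7–8 → each gets rank 7.
Method 1 values → pooled ranks: 3.7→9, 7→2, 6.1→5, 7.7→1, 4→7
Rank sum = 9 + 2 + 5 + 1 + 7 = 24

24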